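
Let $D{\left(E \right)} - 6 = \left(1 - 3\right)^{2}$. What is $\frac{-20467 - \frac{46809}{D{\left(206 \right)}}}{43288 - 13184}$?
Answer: $- \frac{251479}{301040} \approx -0.83537$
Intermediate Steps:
$D{\left(E \right)} = 10$ ($D{\left(E \right)} = 6 + \left(1 - 3\right)^{2} = 6 + \left(-2\right)^{2} = 6 + 4 = 10$)
$\frac{-20467 - \frac{46809}{D{\left(206 \right)}}}{43288 - 13184} = \frac{-20467 - \frac{46809}{10}}{43288 - 13184} = \frac{-20467 - \frac{46809}{10}}{30104} = \left(-20467 - \frac{46809}{10}\right) \frac{1}{30104} = \left(- \frac{251479}{10}\right) \frac{1}{30104} = - \frac{251479}{301040}$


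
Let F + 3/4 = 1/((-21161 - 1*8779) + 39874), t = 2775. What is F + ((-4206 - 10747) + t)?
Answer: -241967403/19868 ≈ -12179.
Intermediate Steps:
F = -14899/19868 (F = -¾ + 1/((-21161 - 1*8779) + 39874) = -¾ + 1/((-21161 - 8779) + 39874) = -¾ + 1/(-29940 + 39874) = -¾ + 1/9934 = -14899/19868 ≈ -0.74990)
F + ((-4206 - 10747) + t) = -14899/19868 + ((-4206 - 10747) + 2775) = -14899/19868 + (-14953 + 2775) = -14899/19868 - 12178 = -241967403/19868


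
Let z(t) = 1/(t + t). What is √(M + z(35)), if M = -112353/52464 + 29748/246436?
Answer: I*√178332183447566145655/9427409180 ≈ 1.4165*I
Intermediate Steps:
z(t) = 1/(2*t)
M = -2177260403/1077418192 (M = -112353*1/52464 + 29748*(1/246436) = -37451/17488 + 7437/61609 = -2177260403/1077418192 ≈ -2.0208)
√(M + z(35)) = √(-2177260403/1077418192 + (½)/35) = √(-2177260403/1077418192 + (½)*(1/35)) = √(-2177260403/1077418192 + 1/70) = √(-75665405009/37709636720) = I*√178332183447566145655/9427409180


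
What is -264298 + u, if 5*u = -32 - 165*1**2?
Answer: -1321687/5 ≈ -2.6434e+5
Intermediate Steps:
u = -197/5 (u = (-32 - 165*1**2)/5 = (-32 - 165*1)/5 = (-32 - 165)/5 = (1/5)*(-197) = -197/5 ≈ -39.400)
-264298 + u = -264298 - 197/5 = -1321687/5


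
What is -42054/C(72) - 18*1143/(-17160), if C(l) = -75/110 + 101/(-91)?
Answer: 240801728703/10258820 ≈ 23473.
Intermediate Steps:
C(l) = -3587/2002 (C(l) = -75*1/110 + 101*(-1/91) = -15/22 - 101/91 = -3587/2002)
-42054/C(72) - 18*1143/(-17160) = -42054/(-3587/2002) - 18*1143/(-17160) = -42054*(-2002/3587) - 20574*(-1/17160) = 84192108/3587 + 3429/2860 = 240801728703/10258820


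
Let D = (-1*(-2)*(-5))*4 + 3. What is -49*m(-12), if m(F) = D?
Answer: 1813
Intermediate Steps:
D = -37 (D = (2*(-5))*4 + 3 = -10*4 + 3 = -40 + 3 = -37)
m(F) = -37
-49*m(-12) = -49*(-37) = 1813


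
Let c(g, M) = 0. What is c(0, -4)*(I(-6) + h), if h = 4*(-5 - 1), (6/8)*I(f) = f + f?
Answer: 0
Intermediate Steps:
I(f) = 8*f/3 (I(f) = 4*(f + f)/3 = 4*(2*f)/3 = 8*f/3)
h = -24 (h = 4*(-6) = -24)
c(0, -4)*(I(-6) + h) = 0*((8/3)*(-6) - 24) = 0*(-16 - 24) = 0*(-40) = 0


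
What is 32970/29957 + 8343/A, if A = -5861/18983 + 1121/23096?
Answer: -36524646291974586/1139221901447 ≈ -32061.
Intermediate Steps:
A = -114085713/438431368 (A = -5861*1/18983 + 1121*(1/23096) = -5861/18983 + 1121/23096 = -114085713/438431368 ≈ -0.26021)
32970/29957 + 8343/A = 32970/29957 + 8343/(-114085713/438431368) = 32970*(1/29957) + 8343*(-438431368/114085713) = 32970/29957 - 1219277634408/38028571 = -36524646291974586/1139221901447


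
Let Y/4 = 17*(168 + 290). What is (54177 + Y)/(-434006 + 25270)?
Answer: -85321/408736 ≈ -0.20874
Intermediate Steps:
Y = 31144 (Y = 4*(17*(168 + 290)) = 4*(17*458) = 4*7786 = 31144)
(54177 + Y)/(-434006 + 25270) = (54177 + 31144)/(-434006 + 25270) = 85321/(-408736) = 85321*(-1/408736) = -85321/408736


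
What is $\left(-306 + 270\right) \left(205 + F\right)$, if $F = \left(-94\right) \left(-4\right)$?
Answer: $-20916$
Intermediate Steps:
$F = 376$
$\left(-306 + 270\right) \left(205 + F\right) = \left(-306 + 270\right) \left(205 + 376\right) = \left(-36\right) 581 = -20916$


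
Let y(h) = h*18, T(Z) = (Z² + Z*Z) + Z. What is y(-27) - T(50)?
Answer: -5536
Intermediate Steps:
T(Z) = Z + 2*Z² (T(Z) = (Z² + Z²) + Z = 2*Z² + Z = Z + 2*Z²)
y(h) = 18*h
y(-27) - T(50) = 18*(-27) - 50*(1 + 2*50) = -486 - 50*(1 + 100) = -486 - 50*101 = -486 - 1*5050 = -486 - 5050 = -5536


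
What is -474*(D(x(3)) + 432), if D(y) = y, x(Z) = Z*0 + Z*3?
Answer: -209034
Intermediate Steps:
x(Z) = 3*Z (x(Z) = 0 + 3*Z = 3*Z)
-474*(D(x(3)) + 432) = -474*(3*3 + 432) = -474*(9 + 432) = -474*441 = -209034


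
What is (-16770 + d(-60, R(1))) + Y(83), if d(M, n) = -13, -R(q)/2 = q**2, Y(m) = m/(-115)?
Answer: -1930128/115 ≈ -16784.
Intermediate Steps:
Y(m) = -m/115 (Y(m) = m*(-1/115) = -m/115)
R(q) = -2*q**2
(-16770 + d(-60, R(1))) + Y(83) = (-16770 - 13) - 1/115*83 = -16783 - 83/115 = -1930128/115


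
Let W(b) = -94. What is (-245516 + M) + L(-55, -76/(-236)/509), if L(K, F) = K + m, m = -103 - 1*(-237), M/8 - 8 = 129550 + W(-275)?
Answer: 790275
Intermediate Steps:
M = 1035712 (M = 64 + 8*(129550 - 94) = 64 + 8*129456 = 64 + 1035648 = 1035712)
m = 134 (m = -103 + 237 = 134)
L(K, F) = 134 + K (L(K, F) = K + 134 = 134 + K)
(-245516 + M) + L(-55, -76/(-236)/509) = (-245516 + 1035712) + (134 - 55) = 790196 + 79 = 790275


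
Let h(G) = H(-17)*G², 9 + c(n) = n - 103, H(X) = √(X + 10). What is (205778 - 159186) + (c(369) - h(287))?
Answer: 46849 - 82369*I*√7 ≈ 46849.0 - 2.1793e+5*I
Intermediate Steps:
H(X) = √(10 + X)
c(n) = -112 + n (c(n) = -9 + (n - 103) = -9 + (-103 + n) = -112 + n)
h(G) = I*√7*G² (h(G) = √(10 - 17)*G² = √(-7)*G² = (I*√7)*G² = I*√7*G²)
(205778 - 159186) + (c(369) - h(287)) = (205778 - 159186) + ((-112 + 369) - I*√7*287²) = 46592 + (257 - I*√7*82369) = 46592 + (257 - 82369*I*√7) = 46849 - 82369*I*√7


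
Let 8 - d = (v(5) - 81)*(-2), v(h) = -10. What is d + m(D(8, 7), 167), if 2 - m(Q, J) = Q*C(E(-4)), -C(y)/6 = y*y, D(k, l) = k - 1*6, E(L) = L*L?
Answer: 2900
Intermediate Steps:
E(L) = L**2
D(k, l) = -6 + k (D(k, l) = k - 6 = -6 + k)
C(y) = -6*y**2 (C(y) = -6*y*y = -6*y**2)
d = -174 (d = 8 - (-10 - 81)*(-2) = 8 - (-91)*(-2) = 8 - 1*182 = 8 - 182 = -174)
m(Q, J) = 2 + 1536*Q (m(Q, J) = 2 - Q*(-6*((-4)**2)**2) = 2 - Q*(-6*16**2) = 2 - Q*(-6*256) = 2 - Q*(-1536) = 2 - (-1536)*Q = 2 + 1536*Q)
d + m(D(8, 7), 167) = -174 + (2 + 1536*(-6 + 8)) = -174 + (2 + 1536*2) = -174 + (2 + 3072) = -174 + 3074 = 2900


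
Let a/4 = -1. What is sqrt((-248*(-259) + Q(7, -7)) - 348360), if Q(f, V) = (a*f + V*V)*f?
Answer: I*sqrt(283981) ≈ 532.9*I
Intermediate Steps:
a = -4 (a = 4*(-1) = -4)
Q(f, V) = f*(V**2 - 4*f) (Q(f, V) = (-4*f + V*V)*f = (-4*f + V**2)*f = (V**2 - 4*f)*f = f*(V**2 - 4*f))
sqrt((-248*(-259) + Q(7, -7)) - 348360) = sqrt((-248*(-259) + 7*((-7)**2 - 4*7)) - 348360) = sqrt((64232 + 7*(49 - 28)) - 348360) = sqrt((64232 + 7*21) - 348360) = sqrt((64232 + 147) - 348360) = sqrt(64379 - 348360) = sqrt(-283981) = I*sqrt(283981)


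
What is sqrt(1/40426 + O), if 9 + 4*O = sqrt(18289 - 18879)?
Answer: sqrt(-3677047895 + 408565369*I*sqrt(590))/40426 ≈ 1.4536 + 2.0888*I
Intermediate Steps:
O = -9/4 + I*sqrt(590)/4 (O = -9/4 + sqrt(18289 - 18879)/4 = -9/4 + sqrt(-590)/4 = -9/4 + (I*sqrt(590))/4 = -9/4 + I*sqrt(590)/4 ≈ -2.25 + 6.0725*I)
sqrt(1/40426 + O) = sqrt(1/40426 + (-9/4 + I*sqrt(590)/4)) = sqrt(-181915/80852 + I*sqrt(590)/4)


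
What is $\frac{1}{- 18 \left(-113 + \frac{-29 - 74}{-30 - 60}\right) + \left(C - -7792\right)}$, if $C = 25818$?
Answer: $\frac{5}{178117} \approx 2.8071 \cdot 10^{-5}$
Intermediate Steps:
$\frac{1}{- 18 \left(-113 + \frac{-29 - 74}{-30 - 60}\right) + \left(C - -7792\right)} = \frac{1}{- 18 \left(-113 + \frac{-29 - 74}{-30 - 60}\right) + \left(25818 - -7792\right)} = \frac{1}{- 18 \left(-113 - \frac{103}{-90}\right) + \left(25818 + 7792\right)} = \frac{1}{- 18 \left(-113 - - \frac{103}{90}\right) + 33610} = \frac{1}{- 18 \left(-113 + \frac{103}{90}\right) + 33610} = \frac{1}{\left(-18\right) \left(- \frac{10067}{90}\right) + 33610} = \frac{1}{\frac{10067}{5} + 33610} = \frac{1}{\frac{178117}{5}} = \frac{5}{178117}$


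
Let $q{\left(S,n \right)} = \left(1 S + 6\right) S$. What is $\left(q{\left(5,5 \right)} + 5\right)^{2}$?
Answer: $3600$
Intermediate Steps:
$q{\left(S,n \right)} = S \left(6 + S\right)$ ($q{\left(S,n \right)} = \left(S + 6\right) S = \left(6 + S\right) S = S \left(6 + S\right)$)
$\left(q{\left(5,5 \right)} + 5\right)^{2} = \left(5 \left(6 + 5\right) + 5\right)^{2} = \left(5 \cdot 11 + 5\right)^{2} = \left(55 + 5\right)^{2} = 60^{2} = 3600$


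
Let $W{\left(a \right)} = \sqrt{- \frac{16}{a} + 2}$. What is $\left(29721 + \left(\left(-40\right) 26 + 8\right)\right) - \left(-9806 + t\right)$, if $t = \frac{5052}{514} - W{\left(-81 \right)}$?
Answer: $\frac{9890689}{257} + \frac{\sqrt{178}}{9} \approx 38487.0$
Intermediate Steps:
$W{\left(a \right)} = \sqrt{2 - \frac{16}{a}}$
$t = \frac{2526}{257} - \frac{\sqrt{178}}{9}$ ($t = \frac{5052}{514} - \sqrt{2 - \frac{16}{-81}} = 5052 \cdot \frac{1}{514} - \sqrt{2 - - \frac{16}{81}} = \frac{2526}{257} - \sqrt{2 + \frac{16}{81}} = \frac{2526}{257} - \sqrt{\frac{178}{81}} = \frac{2526}{257} - \frac{\sqrt{178}}{9} \approx 8.3464$)
$\left(29721 + \left(\left(-40\right) 26 + 8\right)\right) - \left(-9806 + t\right) = \left(29721 + \left(\left(-40\right) 26 + 8\right)\right) + \left(9806 - \left(\frac{2526}{257} - \frac{\sqrt{178}}{9}\right)\right) = \left(29721 + \left(-1040 + 8\right)\right) + \left(9806 - \left(\frac{2526}{257} - \frac{\sqrt{178}}{9}\right)\right) = \left(29721 - 1032\right) + \left(\frac{2517616}{257} + \frac{\sqrt{178}}{9}\right) = 28689 + \left(\frac{2517616}{257} + \frac{\sqrt{178}}{9}\right) = \frac{9890689}{257} + \frac{\sqrt{178}}{9}$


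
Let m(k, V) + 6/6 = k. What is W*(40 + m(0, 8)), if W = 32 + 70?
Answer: 3978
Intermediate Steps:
m(k, V) = -1 + k
W = 102
W*(40 + m(0, 8)) = 102*(40 + (-1 + 0)) = 102*(40 - 1) = 102*39 = 3978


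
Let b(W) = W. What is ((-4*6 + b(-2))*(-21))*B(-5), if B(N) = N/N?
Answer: 546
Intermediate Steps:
B(N) = 1
((-4*6 + b(-2))*(-21))*B(-5) = ((-4*6 - 2)*(-21))*1 = ((-24 - 2)*(-21))*1 = -26*(-21)*1 = 546*1 = 546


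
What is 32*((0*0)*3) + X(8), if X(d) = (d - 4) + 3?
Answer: 7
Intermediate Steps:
X(d) = -1 + d (X(d) = (-4 + d) + 3 = -1 + d)
32*((0*0)*3) + X(8) = 32*((0*0)*3) + (-1 + 8) = 32*(0*3) + 7 = 32*0 + 7 = 0 + 7 = 7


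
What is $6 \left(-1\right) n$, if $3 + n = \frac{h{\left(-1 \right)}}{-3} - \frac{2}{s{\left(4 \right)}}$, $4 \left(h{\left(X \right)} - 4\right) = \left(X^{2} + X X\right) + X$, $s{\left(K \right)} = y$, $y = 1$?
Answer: $\frac{77}{2} \approx 38.5$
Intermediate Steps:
$s{\left(K \right)} = 1$
$h{\left(X \right)} = 4 + \frac{X^{2}}{2} + \frac{X}{4}$ ($h{\left(X \right)} = 4 + \frac{\left(X^{2} + X X\right) + X}{4} = 4 + \frac{\left(X^{2} + X^{2}\right) + X}{4} = 4 + \frac{2 X^{2} + X}{4} = 4 + \frac{X + 2 X^{2}}{4} = 4 + \left(\frac{X^{2}}{2} + \frac{X}{4}\right) = 4 + \frac{X^{2}}{2} + \frac{X}{4}$)
$n = - \frac{77}{12}$ ($n = -3 - \left(2 - \frac{4 + \frac{\left(-1\right)^{2}}{2} + \frac{1}{4} \left(-1\right)}{-3}\right) = -3 - \left(2 - \left(4 + \frac{1}{2} \cdot 1 - \frac{1}{4}\right) \left(- \frac{1}{3}\right)\right) = -3 - \left(2 - \left(4 + \frac{1}{2} - \frac{1}{4}\right) \left(- \frac{1}{3}\right)\right) = -3 + \left(\frac{17}{4} \left(- \frac{1}{3}\right) - 2\right) = -3 - \frac{41}{12} = - \frac{77}{12} \approx -6.4167$)
$6 \left(-1\right) n = 6 \left(-1\right) \left(- \frac{77}{12}\right) = \left(-6\right) \left(- \frac{77}{12}\right) = \frac{77}{2}$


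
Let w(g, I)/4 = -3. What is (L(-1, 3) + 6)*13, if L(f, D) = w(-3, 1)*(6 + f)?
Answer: -702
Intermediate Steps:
w(g, I) = -12 (w(g, I) = 4*(-3) = -12)
L(f, D) = -72 - 12*f (L(f, D) = -12*(6 + f) = -72 - 12*f)
(L(-1, 3) + 6)*13 = ((-72 - 12*(-1)) + 6)*13 = ((-72 + 12) + 6)*13 = (-60 + 6)*13 = -54*13 = -702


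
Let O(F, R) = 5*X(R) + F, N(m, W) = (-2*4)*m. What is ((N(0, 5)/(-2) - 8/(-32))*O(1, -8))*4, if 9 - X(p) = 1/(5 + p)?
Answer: 143/3 ≈ 47.667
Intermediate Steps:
N(m, W) = -8*m
X(p) = 9 - 1/(5 + p)
O(F, R) = F + 5*(44 + 9*R)/(5 + R) (O(F, R) = 5*((44 + 9*R)/(5 + R)) + F = 5*(44 + 9*R)/(5 + R) + F = F + 5*(44 + 9*R)/(5 + R))
((N(0, 5)/(-2) - 8/(-32))*O(1, -8))*4 = ((-8*0/(-2) - 8/(-32))*((220 + 45*(-8) + 1*(5 - 8))/(5 - 8)))*4 = ((0*(-½) - 8*(-1/32))*((220 - 360 + 1*(-3))/(-3)))*4 = ((0 + ¼)*(-(220 - 360 - 3)/3))*4 = ((-⅓*(-143))/4)*4 = ((¼)*(143/3))*4 = (143/12)*4 = 143/3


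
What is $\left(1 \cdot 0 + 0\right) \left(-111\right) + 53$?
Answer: $53$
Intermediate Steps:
$\left(1 \cdot 0 + 0\right) \left(-111\right) + 53 = \left(0 + 0\right) \left(-111\right) + 53 = 0 \left(-111\right) + 53 = 0 + 53 = 53$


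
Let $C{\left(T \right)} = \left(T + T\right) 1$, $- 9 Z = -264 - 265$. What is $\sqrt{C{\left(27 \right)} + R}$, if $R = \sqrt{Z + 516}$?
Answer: $\frac{\sqrt{486 + 3 \sqrt{5173}}}{3} \approx 8.8303$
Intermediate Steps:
$Z = \frac{529}{9}$ ($Z = - \frac{-264 - 265}{9} = \left(- \frac{1}{9}\right) \left(-529\right) = \frac{529}{9} \approx 58.778$)
$C{\left(T \right)} = 2 T$ ($C{\left(T \right)} = 2 T 1 = 2 T$)
$R = \frac{\sqrt{5173}}{3}$ ($R = \sqrt{\frac{529}{9} + 516} = \sqrt{\frac{5173}{9}} = \frac{\sqrt{5173}}{3} \approx 23.975$)
$\sqrt{C{\left(27 \right)} + R} = \sqrt{2 \cdot 27 + \frac{\sqrt{5173}}{3}} = \sqrt{54 + \frac{\sqrt{5173}}{3}}$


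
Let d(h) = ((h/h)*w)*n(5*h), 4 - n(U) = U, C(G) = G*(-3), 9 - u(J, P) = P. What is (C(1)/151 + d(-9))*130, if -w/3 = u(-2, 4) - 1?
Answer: -11542830/151 ≈ -76443.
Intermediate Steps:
u(J, P) = 9 - P
C(G) = -3*G
n(U) = 4 - U
w = -12 (w = -3*((9 - 1*4) - 1) = -3*((9 - 4) - 1) = -3*(5 - 1) = -3*4 = -12)
d(h) = -48 + 60*h (d(h) = ((h/h)*(-12))*(4 - 5*h) = (1*(-12))*(4 - 5*h) = -12*(4 - 5*h) = -48 + 60*h)
(C(1)/151 + d(-9))*130 = (-3*1/151 + (-48 + 60*(-9)))*130 = (-3*1/151 + (-48 - 540))*130 = (-3/151 - 588)*130 = -88791/151*130 = -11542830/151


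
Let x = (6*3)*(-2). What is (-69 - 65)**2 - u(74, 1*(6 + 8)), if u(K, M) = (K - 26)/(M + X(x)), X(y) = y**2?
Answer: 11761156/655 ≈ 17956.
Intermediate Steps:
x = -36 (x = 18*(-2) = -36)
u(K, M) = (-26 + K)/(1296 + M) (u(K, M) = (K - 26)/(M + (-36)**2) = (-26 + K)/(M + 1296) = (-26 + K)/(1296 + M))
(-69 - 65)**2 - u(74, 1*(6 + 8)) = (-69 - 65)**2 - (-26 + 74)/(1296 + 1*(6 + 8)) = (-134)**2 - 48/(1296 + 1*14) = 17956 - 48/(1296 + 14) = 17956 - 48/1310 = 17956 - 1*24/655 = 17956 - 24/655 = 11761156/655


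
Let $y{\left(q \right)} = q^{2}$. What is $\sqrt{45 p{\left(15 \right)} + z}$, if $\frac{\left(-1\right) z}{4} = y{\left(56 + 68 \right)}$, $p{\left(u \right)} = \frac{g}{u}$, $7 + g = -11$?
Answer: $i \sqrt{61558} \approx 248.11 i$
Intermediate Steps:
$g = -18$ ($g = -7 - 11 = -18$)
$p{\left(u \right)} = - \frac{18}{u}$
$z = -61504$ ($z = - 4 \left(56 + 68\right)^{2} = - 4 \cdot 124^{2} = \left(-4\right) 15376 = -61504$)
$\sqrt{45 p{\left(15 \right)} + z} = \sqrt{45 \left(- \frac{18}{15}\right) - 61504} = \sqrt{45 \left(\left(-18\right) \frac{1}{15}\right) - 61504} = \sqrt{45 \left(- \frac{6}{5}\right) - 61504} = \sqrt{-54 - 61504} = \sqrt{-61558} = i \sqrt{61558}$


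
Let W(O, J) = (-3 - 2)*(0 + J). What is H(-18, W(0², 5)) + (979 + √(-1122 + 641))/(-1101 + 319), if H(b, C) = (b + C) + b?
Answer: -48681/782 - I*√481/782 ≈ -62.252 - 0.028046*I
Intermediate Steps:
W(O, J) = -5*J
H(b, C) = C + 2*b (H(b, C) = (C + b) + b = C + 2*b)
H(-18, W(0², 5)) + (979 + √(-1122 + 641))/(-1101 + 319) = (-5*5 + 2*(-18)) + (979 + √(-1122 + 641))/(-1101 + 319) = (-25 - 36) + (979 + √(-481))/(-782) = -61 + (979 + I*√481)*(-1/782) = -61 + (-979/782 - I*√481/782) = -48681/782 - I*√481/782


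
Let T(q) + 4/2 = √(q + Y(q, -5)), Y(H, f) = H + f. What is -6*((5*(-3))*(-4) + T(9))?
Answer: -348 - 6*√13 ≈ -369.63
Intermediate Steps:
T(q) = -2 + √(-5 + 2*q) (T(q) = -2 + √(q + (q - 5)) = -2 + √(q + (-5 + q)) = -2 + √(-5 + 2*q))
-6*((5*(-3))*(-4) + T(9)) = -6*((5*(-3))*(-4) + (-2 + √(-5 + 2*9))) = -6*(-15*(-4) + (-2 + √(-5 + 18))) = -6*(60 + (-2 + √13)) = -6*(58 + √13) = -348 - 6*√13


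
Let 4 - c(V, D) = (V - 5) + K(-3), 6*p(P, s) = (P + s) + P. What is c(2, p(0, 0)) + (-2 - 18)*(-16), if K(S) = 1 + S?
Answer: 329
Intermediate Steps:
p(P, s) = P/3 + s/6 (p(P, s) = ((P + s) + P)/6 = (s + 2*P)/6 = P/3 + s/6)
c(V, D) = 11 - V (c(V, D) = 4 - ((V - 5) + (1 - 3)) = 4 - ((-5 + V) - 2) = 4 - (-7 + V) = 4 + (7 - V) = 11 - V)
c(2, p(0, 0)) + (-2 - 18)*(-16) = (11 - 1*2) + (-2 - 18)*(-16) = (11 - 2) - 20*(-16) = 9 + 320 = 329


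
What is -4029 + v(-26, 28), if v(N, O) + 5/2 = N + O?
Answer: -8059/2 ≈ -4029.5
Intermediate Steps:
v(N, O) = -5/2 + N + O (v(N, O) = -5/2 + (N + O) = -5/2 + N + O)
-4029 + v(-26, 28) = -4029 + (-5/2 - 26 + 28) = -4029 - 1/2 = -8059/2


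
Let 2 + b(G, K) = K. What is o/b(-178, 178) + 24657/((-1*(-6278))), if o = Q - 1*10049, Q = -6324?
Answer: -49225031/552464 ≈ -89.101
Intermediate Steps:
b(G, K) = -2 + K
o = -16373 (o = -6324 - 1*10049 = -6324 - 10049 = -16373)
o/b(-178, 178) + 24657/((-1*(-6278))) = -16373/(-2 + 178) + 24657/((-1*(-6278))) = -16373/176 + 24657/6278 = -49225031/552464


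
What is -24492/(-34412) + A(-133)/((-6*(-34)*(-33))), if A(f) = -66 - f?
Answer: 40643635/57915396 ≈ 0.70178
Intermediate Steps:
-24492/(-34412) + A(-133)/((-6*(-34)*(-33))) = -24492/(-34412) + (-66 - 1*(-133))/((-6*(-34)*(-33))) = -24492*(-1/34412) + (-66 + 133)/((204*(-33))) = 6123/8603 + 67/(-6732) = 6123/8603 + 67*(-1/6732) = 6123/8603 - 67/6732 = 40643635/57915396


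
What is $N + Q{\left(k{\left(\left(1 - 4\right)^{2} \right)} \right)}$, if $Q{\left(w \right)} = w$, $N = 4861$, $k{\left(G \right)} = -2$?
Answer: $4859$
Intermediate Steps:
$N + Q{\left(k{\left(\left(1 - 4\right)^{2} \right)} \right)} = 4861 - 2 = 4859$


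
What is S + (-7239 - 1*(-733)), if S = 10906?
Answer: 4400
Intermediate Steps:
S + (-7239 - 1*(-733)) = 10906 + (-7239 - 1*(-733)) = 10906 + (-7239 + 733) = 10906 - 6506 = 4400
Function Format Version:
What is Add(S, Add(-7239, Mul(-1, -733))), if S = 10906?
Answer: 4400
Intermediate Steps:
Add(S, Add(-7239, Mul(-1, -733))) = Add(10906, Add(-7239, Mul(-1, -733))) = Add(10906, Add(-7239, 733)) = Add(10906, -6506) = 4400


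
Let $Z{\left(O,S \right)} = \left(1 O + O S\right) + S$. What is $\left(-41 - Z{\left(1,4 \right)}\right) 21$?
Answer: $-1050$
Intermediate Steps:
$Z{\left(O,S \right)} = O + S + O S$ ($Z{\left(O,S \right)} = \left(O + O S\right) + S = O + S + O S$)
$\left(-41 - Z{\left(1,4 \right)}\right) 21 = \left(-41 - \left(1 + 4 + 1 \cdot 4\right)\right) 21 = \left(-41 - \left(1 + 4 + 4\right)\right) 21 = \left(-41 - 9\right) 21 = \left(-50\right) 21 = -1050$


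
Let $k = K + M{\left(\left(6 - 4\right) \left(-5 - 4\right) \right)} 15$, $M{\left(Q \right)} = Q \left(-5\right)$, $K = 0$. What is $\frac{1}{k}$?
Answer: $\frac{1}{1350} \approx 0.00074074$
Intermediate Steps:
$M{\left(Q \right)} = - 5 Q$
$k = 1350$ ($k = 0 + - 5 \left(6 - 4\right) \left(-5 - 4\right) 15 = 0 + - 5 \cdot 2 \left(-9\right) 15 = 0 + \left(-5\right) \left(-18\right) 15 = 0 + 90 \cdot 15 = 0 + 1350 = 1350$)
$\frac{1}{k} = \frac{1}{1350}$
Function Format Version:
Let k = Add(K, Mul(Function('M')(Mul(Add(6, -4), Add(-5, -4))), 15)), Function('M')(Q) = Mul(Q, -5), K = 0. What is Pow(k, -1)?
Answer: Rational(1, 1350) ≈ 0.00074074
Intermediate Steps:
Function('M')(Q) = Mul(-5, Q)
k = 1350 (k = Add(0, Mul(Mul(-5, Mul(Add(6, -4), Add(-5, -4))), 15)) = Add(0, Mul(Mul(-5, Mul(2, -9)), 15)) = Add(0, Mul(Mul(-5, -18), 15)) = Add(0, Mul(90, 15)) = Add(0, 1350) = 1350)
Pow(k, -1) = Pow(1350, -1) = Rational(1, 1350)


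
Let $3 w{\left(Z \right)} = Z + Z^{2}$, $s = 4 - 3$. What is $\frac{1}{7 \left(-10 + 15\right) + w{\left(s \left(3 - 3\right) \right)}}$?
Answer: $\frac{1}{35} \approx 0.028571$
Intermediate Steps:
$s = 1$ ($s = 4 - 3 = 1$)
$w{\left(Z \right)} = \frac{Z}{3} + \frac{Z^{2}}{3}$ ($w{\left(Z \right)} = \frac{Z + Z^{2}}{3} = \frac{Z}{3} + \frac{Z^{2}}{3}$)
$\frac{1}{7 \left(-10 + 15\right) + w{\left(s \left(3 - 3\right) \right)}} = \frac{1}{7 \left(-10 + 15\right) + \frac{1 \left(3 - 3\right) \left(1 + 1 \left(3 - 3\right)\right)}{3}} = \frac{1}{7 \cdot 5 + \frac{1 \cdot 0 \left(1 + 1 \cdot 0\right)}{3}} = \frac{1}{35 + \frac{1}{3} \cdot 0 \left(1 + 0\right)} = \frac{1}{35 + \frac{1}{3} \cdot 0 \cdot 1} = \frac{1}{35 + 0} = \frac{1}{35}$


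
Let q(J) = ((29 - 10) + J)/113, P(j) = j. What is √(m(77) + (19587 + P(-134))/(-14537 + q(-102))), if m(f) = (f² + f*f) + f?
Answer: √8051264457304341/821382 ≈ 109.24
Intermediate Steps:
m(f) = f + 2*f² (m(f) = (f² + f²) + f = 2*f² + f = f + 2*f²)
q(J) = 19/113 + J/113 (q(J) = (19 + J)*(1/113) = 19/113 + J/113)
√(m(77) + (19587 + P(-134))/(-14537 + q(-102))) = √(77*(1 + 2*77) + (19587 - 134)/(-14537 + (19/113 + (1/113)*(-102)))) = √(77*(1 + 154) + 19453/(-14537 + (19/113 - 102/113))) = √(77*155 + 19453/(-14537 - 83/113)) = √(11935 + 19453/(-1642764/113)) = √(11935 + 19453*(-113/1642764)) = √(11935 - 2198189/1642764) = √(19604190151/1642764) = √8051264457304341/821382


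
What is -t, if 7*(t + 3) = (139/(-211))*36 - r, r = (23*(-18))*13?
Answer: -160881/211 ≈ -762.47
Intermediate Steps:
r = -5382 (r = -414*13 = -5382)
t = 160881/211 (t = -3 + ((139/(-211))*36 - 1*(-5382))/7 = -3 + ((139*(-1/211))*36 + 5382)/7 = -3 + (-139/211*36 + 5382)/7 = -3 + (-5004/211 + 5382)/7 = -3 + (⅐)*(1130598/211) = -3 + 161514/211 = 160881/211 ≈ 762.47)
-t = -1*160881/211 = -160881/211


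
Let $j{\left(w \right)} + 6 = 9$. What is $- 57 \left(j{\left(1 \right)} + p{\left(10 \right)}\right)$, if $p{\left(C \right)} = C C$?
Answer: $-5871$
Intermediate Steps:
$j{\left(w \right)} = 3$ ($j{\left(w \right)} = -6 + 9 = 3$)
$p{\left(C \right)} = C^{2}$
$- 57 \left(j{\left(1 \right)} + p{\left(10 \right)}\right) = - 57 \left(3 + 10^{2}\right) = - 57 \left(3 + 100\right) = \left(-57\right) 103 = -5871$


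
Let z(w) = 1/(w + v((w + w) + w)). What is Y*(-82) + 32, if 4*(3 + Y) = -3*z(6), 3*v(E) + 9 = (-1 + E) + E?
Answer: 24833/88 ≈ 282.19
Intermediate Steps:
v(E) = -10/3 + 2*E/3 (v(E) = -3 + ((-1 + E) + E)/3 = -3 + (-1 + 2*E)/3 = -3 + (-1/3 + 2*E/3) = -10/3 + 2*E/3)
z(w) = 1/(-10/3 + 3*w) (z(w) = 1/(w + (-10/3 + 2*((w + w) + w)/3)) = 1/(w + (-10/3 + 2*(2*w + w)/3)) = 1/(w + (-10/3 + 2*(3*w)/3)) = 1/(w + (-10/3 + 2*w)) = 1/(-10/3 + 3*w))
Y = -537/176 (Y = -3 + (-9/(-10 + 9*6))/4 = -3 + (-9/(-10 + 54))/4 = -3 + (-9/44)/4 = -3 + (-3*3/44)/4 = -3 + (1/4)*(-9/44) = -3 - 9/176 = -537/176 ≈ -3.0511)
Y*(-82) + 32 = -537/176*(-82) + 32 = 22017/88 + 32 = 24833/88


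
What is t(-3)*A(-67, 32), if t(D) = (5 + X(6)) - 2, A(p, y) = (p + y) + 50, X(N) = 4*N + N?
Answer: 495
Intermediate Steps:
X(N) = 5*N
A(p, y) = 50 + p + y
t(D) = 33 (t(D) = (5 + 5*6) - 2 = (5 + 30) - 2 = 35 - 2 = 33)
t(-3)*A(-67, 32) = 33*(50 - 67 + 32) = 33*15 = 495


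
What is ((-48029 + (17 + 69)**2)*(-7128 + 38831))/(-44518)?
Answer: 1288187999/44518 ≈ 28936.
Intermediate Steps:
((-48029 + (17 + 69)**2)*(-7128 + 38831))/(-44518) = ((-48029 + 86**2)*31703)*(-1/44518) = ((-48029 + 7396)*31703)*(-1/44518) = -40633*31703*(-1/44518) = -1288187999*(-1/44518) = 1288187999/44518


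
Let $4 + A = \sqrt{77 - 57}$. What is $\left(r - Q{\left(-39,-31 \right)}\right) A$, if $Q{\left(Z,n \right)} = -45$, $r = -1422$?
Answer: $5508 - 2754 \sqrt{5} \approx -650.13$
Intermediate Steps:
$A = -4 + 2 \sqrt{5}$ ($A = -4 + \sqrt{77 - 57} = -4 + \sqrt{20} = -4 + 2 \sqrt{5} \approx 0.47214$)
$\left(r - Q{\left(-39,-31 \right)}\right) A = \left(-1422 - -45\right) \left(-4 + 2 \sqrt{5}\right) = \left(-1422 + 45\right) \left(-4 + 2 \sqrt{5}\right) = - 1377 \left(-4 + 2 \sqrt{5}\right) = 5508 - 2754 \sqrt{5}$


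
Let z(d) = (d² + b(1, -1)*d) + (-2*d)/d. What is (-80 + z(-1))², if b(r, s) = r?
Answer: 6724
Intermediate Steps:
z(d) = -2 + d + d² (z(d) = (d² + 1*d) + (-2*d)/d = (d² + d) - 2 = (d + d²) - 2 = -2 + d + d²)
(-80 + z(-1))² = (-80 + (-2 - 1 + (-1)²))² = (-80 + (-2 - 1 + 1))² = (-80 - 2)² = (-82)² = 6724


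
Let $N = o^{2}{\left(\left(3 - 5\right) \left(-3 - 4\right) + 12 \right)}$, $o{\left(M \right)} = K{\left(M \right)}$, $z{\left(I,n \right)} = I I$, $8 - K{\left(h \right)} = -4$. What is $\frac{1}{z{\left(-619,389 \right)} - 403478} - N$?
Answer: $- \frac{2925649}{20317} \approx -144.0$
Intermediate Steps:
$K{\left(h \right)} = 12$ ($K{\left(h \right)} = 8 - -4 = 8 + 4 = 12$)
$z{\left(I,n \right)} = I^{2}$
$o{\left(M \right)} = 12$
$N = 144$ ($N = 12^{2} = 144$)
$\frac{1}{z{\left(-619,389 \right)} - 403478} - N = \frac{1}{\left(-619\right)^{2} - 403478} - 144 = \frac{1}{383161 - 403478} - 144 = \frac{1}{-20317} - 144 = - \frac{1}{20317} - 144 = - \frac{2925649}{20317}$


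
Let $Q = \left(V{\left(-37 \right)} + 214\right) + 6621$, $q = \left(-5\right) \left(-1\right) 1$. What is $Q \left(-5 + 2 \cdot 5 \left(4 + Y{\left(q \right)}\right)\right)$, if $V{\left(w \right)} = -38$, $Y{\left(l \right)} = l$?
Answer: $577745$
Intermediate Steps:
$q = 5$ ($q = 5 \cdot 1 = 5$)
$Q = 6797$ ($Q = \left(-38 + 214\right) + 6621 = 176 + 6621 = 6797$)
$Q \left(-5 + 2 \cdot 5 \left(4 + Y{\left(q \right)}\right)\right) = 6797 \left(-5 + 2 \cdot 5 \left(4 + 5\right)\right) = 6797 \left(-5 + 2 \cdot 5 \cdot 9\right) = 6797 \left(-5 + 2 \cdot 45\right) = 6797 \left(-5 + 90\right) = 6797 \cdot 85 = 577745$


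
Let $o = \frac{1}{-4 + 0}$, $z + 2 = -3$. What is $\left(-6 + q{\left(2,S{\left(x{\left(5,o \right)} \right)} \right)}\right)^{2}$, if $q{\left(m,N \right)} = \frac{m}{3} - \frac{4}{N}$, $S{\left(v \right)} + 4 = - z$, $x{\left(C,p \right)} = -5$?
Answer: $\frac{784}{9} \approx 87.111$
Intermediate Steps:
$z = -5$ ($z = -2 - 3 = -5$)
$o = - \frac{1}{4}$ ($o = \frac{1}{-4} = - \frac{1}{4} \approx -0.25$)
$S{\left(v \right)} = 1$ ($S{\left(v \right)} = -4 - -5 = -4 + 5 = 1$)
$q{\left(m,N \right)} = - \frac{4}{N} + \frac{m}{3}$ ($q{\left(m,N \right)} = m \frac{1}{3} - \frac{4}{N} = \frac{m}{3} - \frac{4}{N} = - \frac{4}{N} + \frac{m}{3}$)
$\left(-6 + q{\left(2,S{\left(x{\left(5,o \right)} \right)} \right)}\right)^{2} = \left(-6 + \left(- \frac{4}{1} + \frac{1}{3} \cdot 2\right)\right)^{2} = \left(-6 + \left(\left(-4\right) 1 + \frac{2}{3}\right)\right)^{2} = \left(-6 + \left(-4 + \frac{2}{3}\right)\right)^{2} = \left(-6 - \frac{10}{3}\right)^{2} = \left(- \frac{28}{3}\right)^{2} = \frac{784}{9}$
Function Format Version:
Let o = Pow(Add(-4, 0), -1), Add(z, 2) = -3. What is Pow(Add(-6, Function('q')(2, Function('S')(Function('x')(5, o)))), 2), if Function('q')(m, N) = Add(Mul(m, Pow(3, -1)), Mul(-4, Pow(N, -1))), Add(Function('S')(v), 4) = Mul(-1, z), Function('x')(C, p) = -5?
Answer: Rational(784, 9) ≈ 87.111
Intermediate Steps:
z = -5 (z = Add(-2, -3) = -5)
o = Rational(-1, 4) (o = Pow(-4, -1) = Rational(-1, 4) ≈ -0.25000)
Function('S')(v) = 1 (Function('S')(v) = Add(-4, Mul(-1, -5)) = Add(-4, 5) = 1)
Function('q')(m, N) = Add(Mul(-4, Pow(N, -1)), Mul(Rational(1, 3), m)) (Function('q')(m, N) = Add(Mul(m, Rational(1, 3)), Mul(-4, Pow(N, -1))) = Add(Mul(Rational(1, 3), m), Mul(-4, Pow(N, -1))) = Add(Mul(-4, Pow(N, -1)), Mul(Rational(1, 3), m)))
Pow(Add(-6, Function('q')(2, Function('S')(Function('x')(5, o)))), 2) = Pow(Add(-6, Add(Mul(-4, Pow(1, -1)), Mul(Rational(1, 3), 2))), 2) = Pow(Add(-6, Add(Mul(-4, 1), Rational(2, 3))), 2) = Pow(Add(-6, Add(-4, Rational(2, 3))), 2) = Pow(Add(-6, Rational(-10, 3)), 2) = Pow(Rational(-28, 3), 2) = Rational(784, 9)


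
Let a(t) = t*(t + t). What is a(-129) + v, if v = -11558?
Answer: 21724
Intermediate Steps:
a(t) = 2*t² (a(t) = t*(2*t) = 2*t²)
a(-129) + v = 2*(-129)² - 11558 = 2*16641 - 11558 = 33282 - 11558 = 21724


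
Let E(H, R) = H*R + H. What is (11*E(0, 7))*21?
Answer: 0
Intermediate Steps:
E(H, R) = H + H*R
(11*E(0, 7))*21 = (11*(0*(1 + 7)))*21 = (11*(0*8))*21 = (11*0)*21 = 0*21 = 0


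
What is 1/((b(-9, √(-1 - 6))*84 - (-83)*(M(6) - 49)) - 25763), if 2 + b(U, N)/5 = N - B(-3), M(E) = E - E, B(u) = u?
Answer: -2941/86618290 - 21*I*√7/43309145 ≈ -3.3954e-5 - 1.2829e-6*I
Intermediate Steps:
M(E) = 0
b(U, N) = 5 + 5*N (b(U, N) = -10 + 5*(N - 1*(-3)) = -10 + 5*(N + 3) = -10 + 5*(3 + N) = -10 + (15 + 5*N) = 5 + 5*N)
1/((b(-9, √(-1 - 6))*84 - (-83)*(M(6) - 49)) - 25763) = 1/(((5 + 5*√(-1 - 6))*84 - (-83)*(0 - 49)) - 25763) = 1/(((5 + 5*√(-7))*84 - (-83)*(-49)) - 25763) = 1/(((5 + 5*(I*√7))*84 - 1*4067) - 25763) = 1/(((5 + 5*I*√7)*84 - 4067) - 25763) = 1/(((420 + 420*I*√7) - 4067) - 25763) = 1/((-3647 + 420*I*√7) - 25763) = 1/(-29410 + 420*I*√7)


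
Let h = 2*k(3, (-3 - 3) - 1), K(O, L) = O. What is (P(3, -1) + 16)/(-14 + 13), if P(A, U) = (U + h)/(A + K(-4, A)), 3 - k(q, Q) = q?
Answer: -17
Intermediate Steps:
k(q, Q) = 3 - q
h = 0 (h = 2*(3 - 1*3) = 2*(3 - 3) = 2*0 = 0)
P(A, U) = U/(-4 + A) (P(A, U) = (U + 0)/(A - 4) = U/(-4 + A))
(P(3, -1) + 16)/(-14 + 13) = (-1/(-4 + 3) + 16)/(-14 + 13) = (-1/(-1) + 16)/(-1) = (-1*(-1) + 16)*(-1) = (1 + 16)*(-1) = 17*(-1) = -17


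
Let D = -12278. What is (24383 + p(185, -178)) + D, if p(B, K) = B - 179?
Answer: 12111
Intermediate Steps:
p(B, K) = -179 + B
(24383 + p(185, -178)) + D = (24383 + (-179 + 185)) - 12278 = (24383 + 6) - 12278 = 24389 - 12278 = 12111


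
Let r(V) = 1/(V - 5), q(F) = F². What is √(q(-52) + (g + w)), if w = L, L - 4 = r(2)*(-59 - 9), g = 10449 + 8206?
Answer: √192471/3 ≈ 146.24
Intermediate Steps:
g = 18655
r(V) = 1/(-5 + V)
L = 80/3 (L = 4 + (-59 - 9)/(-5 + 2) = 4 - 68/(-3) = 4 - ⅓*(-68) = 4 + 68/3 = 80/3 ≈ 26.667)
w = 80/3 ≈ 26.667
√(q(-52) + (g + w)) = √((-52)² + (18655 + 80/3)) = √(2704 + 56045/3) = √(64157/3) = √192471/3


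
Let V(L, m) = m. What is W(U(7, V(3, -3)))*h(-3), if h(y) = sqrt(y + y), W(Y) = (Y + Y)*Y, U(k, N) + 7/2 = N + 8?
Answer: 9*I*sqrt(6)/2 ≈ 11.023*I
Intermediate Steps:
U(k, N) = 9/2 + N (U(k, N) = -7/2 + (N + 8) = -7/2 + (8 + N) = 9/2 + N)
W(Y) = 2*Y**2 (W(Y) = (2*Y)*Y = 2*Y**2)
h(y) = sqrt(2)*sqrt(y) (h(y) = sqrt(2*y) = sqrt(2)*sqrt(y))
W(U(7, V(3, -3)))*h(-3) = (2*(9/2 - 3)**2)*(sqrt(2)*sqrt(-3)) = (2*(3/2)**2)*(sqrt(2)*(I*sqrt(3))) = (2*(9/4))*(I*sqrt(6)) = 9*(I*sqrt(6))/2 = 9*I*sqrt(6)/2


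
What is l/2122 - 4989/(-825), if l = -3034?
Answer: 1347268/291775 ≈ 4.6175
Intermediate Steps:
l/2122 - 4989/(-825) = -3034/2122 - 4989/(-825) = -3034*1/2122 - 4989*(-1/825) = -1517/1061 + 1663/275 = 1347268/291775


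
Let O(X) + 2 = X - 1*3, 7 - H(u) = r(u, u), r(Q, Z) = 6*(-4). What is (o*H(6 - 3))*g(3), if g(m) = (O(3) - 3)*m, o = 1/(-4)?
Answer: 465/4 ≈ 116.25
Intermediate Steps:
r(Q, Z) = -24
H(u) = 31 (H(u) = 7 - 1*(-24) = 7 + 24 = 31)
O(X) = -5 + X (O(X) = -2 + (X - 1*3) = -2 + (X - 3) = -2 + (-3 + X) = -5 + X)
o = -1/4 ≈ -0.25000
g(m) = -5*m (g(m) = ((-5 + 3) - 3)*m = (-2 - 3)*m = -5*m)
(o*H(6 - 3))*g(3) = (-1/4*31)*(-5*3) = -31/4*(-15) = 465/4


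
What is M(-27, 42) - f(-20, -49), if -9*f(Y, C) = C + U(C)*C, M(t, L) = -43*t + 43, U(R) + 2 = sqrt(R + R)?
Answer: 10885/9 - 343*I*sqrt(2)/9 ≈ 1209.4 - 53.897*I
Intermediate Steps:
U(R) = -2 + sqrt(2)*sqrt(R) (U(R) = -2 + sqrt(R + R) = -2 + sqrt(2*R) = -2 + sqrt(2)*sqrt(R))
M(t, L) = 43 - 43*t
f(Y, C) = -C/9 - C*(-2 + sqrt(2)*sqrt(C))/9 (f(Y, C) = -(C + (-2 + sqrt(2)*sqrt(C))*C)/9 = -(C + C*(-2 + sqrt(2)*sqrt(C)))/9 = -C/9 - C*(-2 + sqrt(2)*sqrt(C))/9)
M(-27, 42) - f(-20, -49) = (43 - 43*(-27)) - ((1/9)*(-49) - sqrt(2)*(-49)**(3/2)/9) = (43 + 1161) - (-49/9 - sqrt(2)*(-343*I)/9) = 1204 - (-49/9 + 343*I*sqrt(2)/9) = 1204 + (49/9 - 343*I*sqrt(2)/9) = 10885/9 - 343*I*sqrt(2)/9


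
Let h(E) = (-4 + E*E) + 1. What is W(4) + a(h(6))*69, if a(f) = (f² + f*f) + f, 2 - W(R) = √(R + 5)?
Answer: 152558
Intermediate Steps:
W(R) = 2 - √(5 + R) (W(R) = 2 - √(R + 5) = 2 - √(5 + R))
h(E) = -3 + E² (h(E) = (-4 + E²) + 1 = -3 + E²)
a(f) = f + 2*f² (a(f) = (f² + f²) + f = 2*f² + f = f + 2*f²)
W(4) + a(h(6))*69 = (2 - √(5 + 4)) + ((-3 + 6²)*(1 + 2*(-3 + 6²)))*69 = (2 - √9) + ((-3 + 36)*(1 + 2*(-3 + 36)))*69 = (2 - 1*3) + (33*(1 + 2*33))*69 = (2 - 3) + (33*(1 + 66))*69 = -1 + (33*67)*69 = -1 + 2211*69 = -1 + 152559 = 152558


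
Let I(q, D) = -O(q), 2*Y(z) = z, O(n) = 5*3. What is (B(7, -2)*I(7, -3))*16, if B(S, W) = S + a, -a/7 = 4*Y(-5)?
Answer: -18480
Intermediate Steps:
O(n) = 15
Y(z) = z/2
a = 70 (a = -28*(½)*(-5) = -28*(-5)/2 = -7*(-10) = 70)
B(S, W) = 70 + S (B(S, W) = S + 70 = 70 + S)
I(q, D) = -15 (I(q, D) = -1*15 = -15)
(B(7, -2)*I(7, -3))*16 = ((70 + 7)*(-15))*16 = (77*(-15))*16 = -1155*16 = -18480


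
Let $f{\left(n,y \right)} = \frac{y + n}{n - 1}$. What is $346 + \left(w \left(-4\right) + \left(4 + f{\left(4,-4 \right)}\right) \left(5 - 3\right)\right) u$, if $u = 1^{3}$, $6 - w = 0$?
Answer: $330$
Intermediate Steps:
$w = 6$ ($w = 6 - 0 = 6 + 0 = 6$)
$f{\left(n,y \right)} = \frac{n + y}{-1 + n}$
$u = 1$
$346 + \left(w \left(-4\right) + \left(4 + f{\left(4,-4 \right)}\right) \left(5 - 3\right)\right) u = 346 + \left(6 \left(-4\right) + \left(4 + \frac{4 - 4}{-1 + 4}\right) \left(5 - 3\right)\right) 1 = 346 + \left(-24 + \left(4 + \frac{1}{3} \cdot 0\right) 2\right) 1 = 346 + \left(-24 + \left(4 + 0\right) 2\right) 1 = 346 + \left(-24 + 4 \cdot 2\right) 1 = 346 + \left(-24 + 8\right) 1 = 346 - 16 = 330$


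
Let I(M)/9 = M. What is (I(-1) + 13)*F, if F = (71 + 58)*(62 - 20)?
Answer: 21672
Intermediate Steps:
I(M) = 9*M
F = 5418 (F = 129*42 = 5418)
(I(-1) + 13)*F = (9*(-1) + 13)*5418 = (-9 + 13)*5418 = 4*5418 = 21672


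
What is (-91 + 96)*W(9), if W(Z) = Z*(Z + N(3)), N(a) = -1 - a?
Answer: 225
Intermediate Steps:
W(Z) = Z*(-4 + Z) (W(Z) = Z*(Z + (-1 - 1*3)) = Z*(Z + (-1 - 3)) = Z*(Z - 4) = Z*(-4 + Z))
(-91 + 96)*W(9) = (-91 + 96)*(9*(-4 + 9)) = 5*(9*5) = 5*45 = 225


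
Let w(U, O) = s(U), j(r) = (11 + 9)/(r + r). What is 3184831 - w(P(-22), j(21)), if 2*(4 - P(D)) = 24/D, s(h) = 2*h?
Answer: 35033041/11 ≈ 3.1848e+6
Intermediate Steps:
j(r) = 10/r (j(r) = 20/((2*r)) = 20*(1/(2*r)) = 10/r)
P(D) = 4 - 12/D
w(U, O) = 2*U
3184831 - w(P(-22), j(21)) = 3184831 - 2*(4 - 12/(-22)) = 3184831 - 2*(4 - 12*(-1/22)) = 3184831 - 2*(4 + 6/11) = 3184831 - 2*50/11 = 3184831 - 1*100/11 = 3184831 - 100/11 = 35033041/11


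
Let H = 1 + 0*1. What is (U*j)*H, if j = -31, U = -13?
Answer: 403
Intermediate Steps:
H = 1 (H = 1 + 0 = 1)
(U*j)*H = -13*(-31)*1 = 403*1 = 403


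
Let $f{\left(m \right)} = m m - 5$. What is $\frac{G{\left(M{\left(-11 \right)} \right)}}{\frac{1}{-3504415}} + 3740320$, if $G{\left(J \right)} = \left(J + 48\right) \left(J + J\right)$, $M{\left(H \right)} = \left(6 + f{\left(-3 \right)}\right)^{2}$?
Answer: $-103726943680$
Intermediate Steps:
$f{\left(m \right)} = -5 + m^{2}$ ($f{\left(m \right)} = m^{2} - 5 = -5 + m^{2}$)
$M{\left(H \right)} = 100$ ($M{\left(H \right)} = \left(6 - \left(5 - \left(-3\right)^{2}\right)\right)^{2} = \left(6 + \left(-5 + 9\right)\right)^{2} = \left(6 + 4\right)^{2} = 10^{2} = 100$)
$G{\left(J \right)} = 2 J \left(48 + J\right)$ ($G{\left(J \right)} = \left(48 + J\right) 2 J = 2 J \left(48 + J\right)$)
$\frac{G{\left(M{\left(-11 \right)} \right)}}{\frac{1}{-3504415}} + 3740320 = \frac{2 \cdot 100 \left(48 + 100\right)}{\frac{1}{-3504415}} + 3740320 = \frac{2 \cdot 100 \cdot 148}{- \frac{1}{3504415}} + 3740320 = 29600 \left(-3504415\right) + 3740320 = -103730684000 + 3740320 = -103726943680$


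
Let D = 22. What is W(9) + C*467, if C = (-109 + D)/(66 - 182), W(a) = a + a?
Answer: 1473/4 ≈ 368.25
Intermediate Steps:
W(a) = 2*a
C = ¾ (C = (-109 + 22)/(66 - 182) = -87/(-116) = -87*(-1/116) = ¾ ≈ 0.75000)
W(9) + C*467 = 2*9 + (¾)*467 = 18 + 1401/4 = 1473/4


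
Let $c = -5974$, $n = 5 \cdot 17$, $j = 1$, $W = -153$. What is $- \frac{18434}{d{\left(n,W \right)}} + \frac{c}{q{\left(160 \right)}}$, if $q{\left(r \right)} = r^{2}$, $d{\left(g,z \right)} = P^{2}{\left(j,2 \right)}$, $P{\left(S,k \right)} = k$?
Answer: $- \frac{58991787}{12800} \approx -4608.7$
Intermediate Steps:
$n = 85$
$d{\left(g,z \right)} = 4$ ($d{\left(g,z \right)} = 2^{2} = 4$)
$- \frac{18434}{d{\left(n,W \right)}} + \frac{c}{q{\left(160 \right)}} = - \frac{18434}{4} - \frac{5974}{160^{2}} = \left(-18434\right) \frac{1}{4} - \frac{5974}{25600} = - \frac{9217}{2} - \frac{2987}{12800} = - \frac{58991787}{12800}$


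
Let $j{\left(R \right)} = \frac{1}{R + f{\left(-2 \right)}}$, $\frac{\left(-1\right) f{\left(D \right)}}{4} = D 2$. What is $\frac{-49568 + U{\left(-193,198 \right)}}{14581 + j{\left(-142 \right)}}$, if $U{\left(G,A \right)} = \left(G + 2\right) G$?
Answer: $- \frac{320166}{367441} \approx -0.87134$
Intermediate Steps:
$f{\left(D \right)} = - 8 D$ ($f{\left(D \right)} = - 4 D 2 = - 4 \cdot 2 D = - 8 D$)
$j{\left(R \right)} = \frac{1}{16 + R}$ ($j{\left(R \right)} = \frac{1}{R - -16} = \frac{1}{R + 16} = \frac{1}{16 + R}$)
$U{\left(G,A \right)} = G \left(2 + G\right)$ ($U{\left(G,A \right)} = \left(2 + G\right) G = G \left(2 + G\right)$)
$\frac{-49568 + U{\left(-193,198 \right)}}{14581 + j{\left(-142 \right)}} = \frac{-49568 - 193 \left(2 - 193\right)}{14581 + \frac{1}{16 - 142}} = \frac{-49568 - -36863}{14581 + \frac{1}{-126}} = \frac{-49568 + 36863}{14581 - \frac{1}{126}} = - \frac{12705}{\frac{1837205}{126}} = \left(-12705\right) \frac{126}{1837205} = - \frac{320166}{367441}$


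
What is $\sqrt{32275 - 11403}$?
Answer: $2 \sqrt{5218} \approx 144.47$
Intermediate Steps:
$\sqrt{32275 - 11403} = \sqrt{20872} = 2 \sqrt{5218}$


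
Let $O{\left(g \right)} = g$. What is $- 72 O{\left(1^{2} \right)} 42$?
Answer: $-3024$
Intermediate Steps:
$- 72 O{\left(1^{2} \right)} 42 = - 72 \cdot 1^{2} \cdot 42 = \left(-72\right) 1 \cdot 42 = \left(-72\right) 42 = -3024$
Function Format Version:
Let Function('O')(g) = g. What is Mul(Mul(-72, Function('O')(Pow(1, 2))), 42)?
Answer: -3024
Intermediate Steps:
Mul(Mul(-72, Function('O')(Pow(1, 2))), 42) = Mul(Mul(-72, Pow(1, 2)), 42) = Mul(Mul(-72, 1), 42) = Mul(-72, 42) = -3024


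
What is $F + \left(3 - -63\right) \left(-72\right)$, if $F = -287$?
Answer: $-5039$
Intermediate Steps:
$F + \left(3 - -63\right) \left(-72\right) = -287 + \left(3 - -63\right) \left(-72\right) = -287 + \left(3 + 63\right) \left(-72\right) = -287 + 66 \left(-72\right) = -287 - 4752 = -5039$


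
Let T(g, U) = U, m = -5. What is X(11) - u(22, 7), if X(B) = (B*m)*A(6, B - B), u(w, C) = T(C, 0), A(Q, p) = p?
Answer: 0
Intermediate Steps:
u(w, C) = 0
X(B) = 0 (X(B) = (B*(-5))*(B - B) = -5*B*0 = 0)
X(11) - u(22, 7) = 0 - 1*0 = 0 + 0 = 0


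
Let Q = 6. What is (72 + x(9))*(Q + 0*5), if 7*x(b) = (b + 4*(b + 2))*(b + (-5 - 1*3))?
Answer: 3342/7 ≈ 477.43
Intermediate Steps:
x(b) = (-8 + b)*(8 + 5*b)/7 (x(b) = ((b + 4*(b + 2))*(b + (-5 - 1*3)))/7 = ((b + 4*(2 + b))*(b + (-5 - 3)))/7 = ((b + (8 + 4*b))*(b - 8))/7 = ((8 + 5*b)*(-8 + b))/7 = ((-8 + b)*(8 + 5*b))/7 = (-8 + b)*(8 + 5*b)/7)
(72 + x(9))*(Q + 0*5) = (72 + (-64/7 - 32/7*9 + (5/7)*9²))*(6 + 0*5) = (72 + (-64/7 - 288/7 + (5/7)*81))*(6 + 0) = (72 + (-64/7 - 288/7 + 405/7))*6 = (72 + 53/7)*6 = (557/7)*6 = 3342/7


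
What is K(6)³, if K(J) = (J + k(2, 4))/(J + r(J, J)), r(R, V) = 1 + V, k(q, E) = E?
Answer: 1000/2197 ≈ 0.45517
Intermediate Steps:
K(J) = (4 + J)/(1 + 2*J) (K(J) = (J + 4)/(J + (1 + J)) = (4 + J)/(1 + 2*J))
K(6)³ = ((4 + 6)/(1 + 2*6))³ = (10/(1 + 12))³ = (10/13)³ = 1000/2197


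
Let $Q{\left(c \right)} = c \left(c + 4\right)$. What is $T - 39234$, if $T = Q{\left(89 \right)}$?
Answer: $-30957$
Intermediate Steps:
$Q{\left(c \right)} = c \left(4 + c\right)$
$T = 8277$ ($T = 89 \left(4 + 89\right) = 89 \cdot 93 = 8277$)
$T - 39234 = 8277 - 39234 = -30957$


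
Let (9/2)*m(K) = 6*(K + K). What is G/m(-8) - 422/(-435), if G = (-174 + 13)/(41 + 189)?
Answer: 55843/55680 ≈ 1.0029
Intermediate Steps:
m(K) = 8*K/3 (m(K) = 2*(6*(K + K))/9 = 2*(6*(2*K))/9 = 2*(12*K)/9 = 8*K/3)
G = -7/10 (G = -161/230 = -161*1/230 = -7/10 ≈ -0.70000)
G/m(-8) - 422/(-435) = -7/(10*((8/3)*(-8))) - 422/(-435) = -7/(10*(-64/3)) - 422*(-1/435) = -7/10*(-3/64) + 422/435 = 21/640 + 422/435 = 55843/55680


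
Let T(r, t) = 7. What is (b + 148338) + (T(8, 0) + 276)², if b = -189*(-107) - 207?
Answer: 248443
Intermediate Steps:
b = 20016 (b = 20223 - 207 = 20016)
(b + 148338) + (T(8, 0) + 276)² = (20016 + 148338) + (7 + 276)² = 168354 + 283² = 168354 + 80089 = 248443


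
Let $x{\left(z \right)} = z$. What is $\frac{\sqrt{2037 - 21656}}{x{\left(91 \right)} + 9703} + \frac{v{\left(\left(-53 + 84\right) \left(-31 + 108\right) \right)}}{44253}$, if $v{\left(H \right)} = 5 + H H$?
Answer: $\frac{633086}{4917} + \frac{i \sqrt{19619}}{9794} \approx 128.75 + 0.014301 i$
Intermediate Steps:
$v{\left(H \right)} = 5 + H^{2}$
$\frac{\sqrt{2037 - 21656}}{x{\left(91 \right)} + 9703} + \frac{v{\left(\left(-53 + 84\right) \left(-31 + 108\right) \right)}}{44253} = \frac{\sqrt{2037 - 21656}}{91 + 9703} + \frac{5 + \left(\left(-53 + 84\right) \left(-31 + 108\right)\right)^{2}}{44253} = \frac{\sqrt{-19619}}{9794} + \left(5 + \left(31 \cdot 77\right)^{2}\right) \frac{1}{44253} = i \sqrt{19619} \cdot \frac{1}{9794} + \left(5 + 2387^{2}\right) \frac{1}{44253} = \frac{i \sqrt{19619}}{9794} + \left(5 + 5697769\right) \frac{1}{44253} = \frac{i \sqrt{19619}}{9794} + 5697774 \cdot \frac{1}{44253} = \frac{i \sqrt{19619}}{9794} + \frac{633086}{4917} = \frac{633086}{4917} + \frac{i \sqrt{19619}}{9794}$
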